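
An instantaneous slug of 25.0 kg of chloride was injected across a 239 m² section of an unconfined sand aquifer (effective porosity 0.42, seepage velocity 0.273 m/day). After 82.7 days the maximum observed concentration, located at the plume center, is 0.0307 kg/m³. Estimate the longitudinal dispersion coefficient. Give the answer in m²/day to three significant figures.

At the plume center C_max = M/(n_e·A·√(4πDt)), so D = M²/(4πt·(n_e·A·C_max)²).
n_e·A·C_max = 0.42 × 239 × 0.0307 = 3.082 kg/m.
D = 25.0²/(4π × 82.7 × 3.082²) = 0.0633 m²/day.

0.0633 m²/day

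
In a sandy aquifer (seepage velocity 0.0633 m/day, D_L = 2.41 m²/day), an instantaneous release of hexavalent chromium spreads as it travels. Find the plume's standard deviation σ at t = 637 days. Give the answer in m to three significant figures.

55.4 m

Dispersive spreading gives a Gaussian with σ² = 2Dt; advection only shifts the center.
σ = √(2 × 2.41 × 637) = 55.4 m.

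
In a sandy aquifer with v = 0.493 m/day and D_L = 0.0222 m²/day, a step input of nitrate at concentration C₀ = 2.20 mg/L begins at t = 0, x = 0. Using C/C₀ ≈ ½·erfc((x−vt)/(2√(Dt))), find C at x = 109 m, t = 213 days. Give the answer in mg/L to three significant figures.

For a continuous step input, C/C₀ ≈ ½·erfc((x−vt)/(2√(Dt))).
vt = 0.493 × 213 = 105.009 m and 2√(Dt) = 2√(0.0222 × 213) = 4.349 m.
Argument (x−vt)/(2√(Dt)) = (109 − 105.009)/4.349 = 0.9177; ½·erfc(0.9177) = 0.09717.
C = 2.20 × 0.09717 = 0.214 mg/L.

0.214 mg/L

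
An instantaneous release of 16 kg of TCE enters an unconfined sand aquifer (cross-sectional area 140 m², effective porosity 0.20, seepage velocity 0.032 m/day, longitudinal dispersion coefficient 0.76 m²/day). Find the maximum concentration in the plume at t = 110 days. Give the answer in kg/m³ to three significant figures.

0.0176 kg/m³

The peak of an instantaneous 1D plume sits at x = vt; there the Gaussian factor is 1 and C_max = M/(n_e·A·√(4πDt)), where n_e·A is the pore area the mass is dissolved in.
√(4πDt) = √(4π × 0.76 × 110) = 32.41 m, so C_max = 16/(0.20 × 140 × 32.41) = 0.0176 kg/m³.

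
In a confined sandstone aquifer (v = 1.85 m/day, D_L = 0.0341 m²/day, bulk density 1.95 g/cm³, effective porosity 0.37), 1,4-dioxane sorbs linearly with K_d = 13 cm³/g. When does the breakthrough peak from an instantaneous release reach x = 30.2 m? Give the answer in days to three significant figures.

Retardation factor R = 1 + ρ_b·K_d/n = 1 + 1.95 × 13/0.37 = 69.51.
Sorption retards both mechanisms: v_R = v/R = 0.02661 m/day, D_R = D/R = 0.0004906 m²/day.
Peak time from v_R²t² + 2D_R t − x² = 0: t = (√(D_R² + v_R²x²) − D_R)/v_R².
√(D_R² + v_R²x²) = √(0.0004906² + 0.02661² × 30.2²) = 0.8036; v_R² = 0.0007081.
t = (0.8036 − 0.0004906)/0.0007081 = 1130 days.

1130 days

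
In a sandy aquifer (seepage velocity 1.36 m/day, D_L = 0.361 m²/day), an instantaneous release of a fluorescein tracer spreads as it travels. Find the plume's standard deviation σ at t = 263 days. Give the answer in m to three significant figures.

13.8 m

Dispersive spreading gives a Gaussian with σ² = 2Dt; advection only shifts the center.
σ = √(2 × 0.361 × 263) = 13.8 m.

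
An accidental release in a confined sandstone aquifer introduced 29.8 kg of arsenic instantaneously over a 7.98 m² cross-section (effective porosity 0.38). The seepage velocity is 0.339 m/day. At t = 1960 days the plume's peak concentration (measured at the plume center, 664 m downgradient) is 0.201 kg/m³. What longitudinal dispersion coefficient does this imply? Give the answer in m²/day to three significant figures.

At the plume center C_max = M/(n_e·A·√(4πDt)), so D = M²/(4πt·(n_e·A·C_max)²).
n_e·A·C_max = 0.38 × 7.98 × 0.201 = 0.6095 kg/m.
D = 29.8²/(4π × 1960 × 0.6095²) = 0.0971 m²/day.

0.0971 m²/day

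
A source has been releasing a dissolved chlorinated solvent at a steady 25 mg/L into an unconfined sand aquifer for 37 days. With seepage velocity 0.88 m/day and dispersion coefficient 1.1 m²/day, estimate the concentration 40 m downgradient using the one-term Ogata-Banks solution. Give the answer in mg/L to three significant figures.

5.12 mg/L

For a continuous step input, C/C₀ ≈ ½·erfc((x−vt)/(2√(Dt))).
vt = 0.88 × 37 = 32.56 m and 2√(Dt) = 2√(1.1 × 37) = 12.76 m.
Argument (x−vt)/(2√(Dt)) = (40 − 32.56)/12.76 = 0.5831; ½·erfc(0.5831) = 0.2048.
C = 25 × 0.2048 = 5.12 mg/L.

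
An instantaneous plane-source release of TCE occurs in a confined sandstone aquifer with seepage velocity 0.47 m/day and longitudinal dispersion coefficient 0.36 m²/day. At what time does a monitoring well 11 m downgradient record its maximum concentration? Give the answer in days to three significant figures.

For the 1D instantaneous-source solution, setting ∂C/∂t = 0 at fixed x gives v²t² + 2Dt − x² = 0, so t = (√(D² + v²x²) − D)/v².
√(D² + v²x²) = √(0.36² + 0.47² × 11²) = 5.183; v² = 0.2209.
t = (5.183 − 0.36)/0.2209 = 21.8 days (vs. the pure-advection estimate x/v = 23.4 d).

21.8 days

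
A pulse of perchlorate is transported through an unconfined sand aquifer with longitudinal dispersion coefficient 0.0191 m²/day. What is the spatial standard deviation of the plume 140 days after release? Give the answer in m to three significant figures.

2.31 m

Dispersive spreading gives a Gaussian with σ² = 2Dt; advection only shifts the center.
σ = √(2 × 0.0191 × 140) = 2.31 m.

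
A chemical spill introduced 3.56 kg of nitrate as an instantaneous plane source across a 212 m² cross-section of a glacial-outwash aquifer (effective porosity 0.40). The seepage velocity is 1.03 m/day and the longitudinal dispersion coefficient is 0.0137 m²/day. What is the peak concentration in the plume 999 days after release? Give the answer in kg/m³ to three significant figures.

0.00320 kg/m³

The peak of an instantaneous 1D plume sits at x = vt; there the Gaussian factor is 1 and C_max = M/(n_e·A·√(4πDt)), where n_e·A is the pore area the mass is dissolved in.
√(4πDt) = √(4π × 0.0137 × 999) = 13.11 m, so C_max = 3.56/(0.40 × 212 × 13.11) = 0.00320 kg/m³.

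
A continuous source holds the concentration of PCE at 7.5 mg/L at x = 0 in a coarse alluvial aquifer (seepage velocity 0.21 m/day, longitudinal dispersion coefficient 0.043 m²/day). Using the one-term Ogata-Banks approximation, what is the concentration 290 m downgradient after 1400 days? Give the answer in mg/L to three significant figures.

For a continuous step input, C/C₀ ≈ ½·erfc((x−vt)/(2√(Dt))).
vt = 0.21 × 1400 = 294 m and 2√(Dt) = 2√(0.043 × 1400) = 15.52 m.
Argument (x−vt)/(2√(Dt)) = (290 − 294)/15.52 = -0.2577; ½·erfc(-0.2577) = 0.6422.
C = 7.5 × 0.6422 = 4.82 mg/L.

4.82 mg/L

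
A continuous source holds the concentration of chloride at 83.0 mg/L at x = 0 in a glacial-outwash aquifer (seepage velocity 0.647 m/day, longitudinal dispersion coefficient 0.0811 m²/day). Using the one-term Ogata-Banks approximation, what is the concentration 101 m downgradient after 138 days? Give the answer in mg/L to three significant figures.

For a continuous step input, C/C₀ ≈ ½·erfc((x−vt)/(2√(Dt))).
vt = 0.647 × 138 = 89.286 m and 2√(Dt) = 2√(0.0811 × 138) = 6.691 m.
Argument (x−vt)/(2√(Dt)) = (101 − 89.286)/6.691 = 1.751; ½·erfc(1.751) = 0.006638.
C = 83.0 × 0.006638 = 0.551 mg/L.

0.551 mg/L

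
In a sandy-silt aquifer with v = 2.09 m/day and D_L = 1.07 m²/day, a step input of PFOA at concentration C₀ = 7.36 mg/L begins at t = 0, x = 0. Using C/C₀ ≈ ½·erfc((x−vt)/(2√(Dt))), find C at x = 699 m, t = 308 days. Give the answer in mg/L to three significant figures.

For a continuous step input, C/C₀ ≈ ½·erfc((x−vt)/(2√(Dt))).
vt = 2.09 × 308 = 643.72 m and 2√(Dt) = 2√(1.07 × 308) = 36.31 m.
Argument (x−vt)/(2√(Dt)) = (699 − 643.72)/36.31 = 1.522; ½·erfc(1.522) = 0.01568.
C = 7.36 × 0.01568 = 0.115 mg/L.

0.115 mg/L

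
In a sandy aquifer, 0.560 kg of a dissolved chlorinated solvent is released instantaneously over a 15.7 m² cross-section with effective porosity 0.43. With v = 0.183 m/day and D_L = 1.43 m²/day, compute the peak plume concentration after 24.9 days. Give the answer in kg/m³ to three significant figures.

The peak of an instantaneous 1D plume sits at x = vt; there the Gaussian factor is 1 and C_max = M/(n_e·A·√(4πDt)), where n_e·A is the pore area the mass is dissolved in.
√(4πDt) = √(4π × 1.43 × 24.9) = 21.15 m, so C_max = 0.560/(0.43 × 15.7 × 21.15) = 0.00392 kg/m³.

0.00392 kg/m³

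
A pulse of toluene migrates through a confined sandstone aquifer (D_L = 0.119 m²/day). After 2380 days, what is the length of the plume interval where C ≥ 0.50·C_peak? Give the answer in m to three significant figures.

56.0 m

The plume is Gaussian with σ = √(2Dt) = √(2 × 0.119 × 2380) = 23.80 m.
C/C_peak = exp(−Δx²/(2σ²)) = 0.50 ⇒ Δx = σ·√(−2 ln 0.50) = 23.80 × 1.177 = 28.01 m.
Width = 2Δx = 56.0 m.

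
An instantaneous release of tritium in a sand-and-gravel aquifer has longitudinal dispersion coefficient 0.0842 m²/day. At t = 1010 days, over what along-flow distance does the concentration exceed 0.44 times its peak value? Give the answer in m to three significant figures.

The plume is Gaussian with σ = √(2Dt) = √(2 × 0.0842 × 1010) = 13.04 m.
C/C_peak = exp(−Δx²/(2σ²)) = 0.44 ⇒ Δx = σ·√(−2 ln 0.44) = 13.04 × 1.281 = 16.70 m.
Width = 2Δx = 33.4 m.

33.4 m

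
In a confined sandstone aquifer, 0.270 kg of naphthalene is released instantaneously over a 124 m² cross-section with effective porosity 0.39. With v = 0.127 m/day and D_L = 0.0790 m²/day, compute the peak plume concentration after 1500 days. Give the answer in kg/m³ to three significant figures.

The peak of an instantaneous 1D plume sits at x = vt; there the Gaussian factor is 1 and C_max = M/(n_e·A·√(4πDt)), where n_e·A is the pore area the mass is dissolved in.
√(4πDt) = √(4π × 0.0790 × 1500) = 38.59 m, so C_max = 0.270/(0.39 × 124 × 38.59) = 0.000145 kg/m³.

0.000145 kg/m³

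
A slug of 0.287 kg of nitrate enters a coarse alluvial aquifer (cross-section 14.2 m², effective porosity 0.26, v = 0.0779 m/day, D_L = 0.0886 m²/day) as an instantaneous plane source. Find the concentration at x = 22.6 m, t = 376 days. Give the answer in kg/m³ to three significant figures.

For an instantaneous plane source, C(x,t) = M/(n_e·A·√(4πDt)) · exp(−(x−vt)²/(4Dt)), with n_e·A the pore (flow) area.
Plume center vt = 0.0779 × 376 = 29.2904 m, so the well at 22.6 m is 6.6904 m upgradient of the peak.
√(4πDt) = 20.46 m, giving peak height M/(n_e·A·√(4πDt)) = 0.287/(0.26 × 14.2 × 20.46) = 0.003799 kg/m³.
(x−vt)²/(4Dt) = (-6.6904)²/(4 × 0.0886 × 376) = 0.3359; exp(−0.3359) = 0.7147.
C = 0.003799 × 0.7147 = 0.00272 kg/m³.

0.00272 kg/m³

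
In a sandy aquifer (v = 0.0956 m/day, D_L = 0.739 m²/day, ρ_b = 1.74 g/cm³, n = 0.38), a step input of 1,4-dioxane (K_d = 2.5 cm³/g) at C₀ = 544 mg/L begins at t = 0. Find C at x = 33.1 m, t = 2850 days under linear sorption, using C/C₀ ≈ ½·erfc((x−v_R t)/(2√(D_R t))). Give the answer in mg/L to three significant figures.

147 mg/L

Retardation factor R = 1 + ρ_b·K_d/n = 1 + 1.74 × 2.5/0.38 = 12.45.
Sorption retards both mechanisms: v_R = v/R = 0.007679 m/day, D_R = D/R = 0.05936 m²/day.
v_R·t = 0.007679 × 2850 = 21.88515 m; 2√(D_R t) = 26.01 m; argument = (33.1 − 21.88515)/26.01 = 0.4312.
C = C₀ × ½·erfc(0.4312) = 544 × 0.2710 = 147 mg/L.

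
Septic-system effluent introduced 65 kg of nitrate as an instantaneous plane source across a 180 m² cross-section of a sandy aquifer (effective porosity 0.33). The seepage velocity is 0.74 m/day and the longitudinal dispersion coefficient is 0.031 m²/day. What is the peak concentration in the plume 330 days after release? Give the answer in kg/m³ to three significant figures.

The peak of an instantaneous 1D plume sits at x = vt; there the Gaussian factor is 1 and C_max = M/(n_e·A·√(4πDt)), where n_e·A is the pore area the mass is dissolved in.
√(4πDt) = √(4π × 0.031 × 330) = 11.34 m, so C_max = 65/(0.33 × 180 × 11.34) = 0.0965 kg/m³.

0.0965 kg/m³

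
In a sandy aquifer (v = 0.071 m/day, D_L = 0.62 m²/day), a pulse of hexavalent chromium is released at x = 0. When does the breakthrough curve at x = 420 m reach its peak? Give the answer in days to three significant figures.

For the 1D instantaneous-source solution, setting ∂C/∂t = 0 at fixed x gives v²t² + 2Dt − x² = 0, so t = (√(D² + v²x²) − D)/v².
√(D² + v²x²) = √(0.62² + 0.071² × 420²) = 29.83; v² = 0.005041.
t = (29.83 − 0.62)/0.005041 = 5790 days (vs. the pure-advection estimate x/v = 5920 d).

5790 days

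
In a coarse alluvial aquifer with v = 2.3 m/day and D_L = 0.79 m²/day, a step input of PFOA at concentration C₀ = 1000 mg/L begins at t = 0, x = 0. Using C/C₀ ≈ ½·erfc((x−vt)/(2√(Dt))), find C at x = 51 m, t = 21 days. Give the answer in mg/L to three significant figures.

320 mg/L

For a continuous step input, C/C₀ ≈ ½·erfc((x−vt)/(2√(Dt))).
vt = 2.3 × 21 = 48.3 m and 2√(Dt) = 2√(0.79 × 21) = 8.146 m.
Argument (x−vt)/(2√(Dt)) = (51 − 48.3)/8.146 = 0.3315; ½·erfc(0.3315) = 0.3196.
C = 1000 × 0.3196 = 320 mg/L.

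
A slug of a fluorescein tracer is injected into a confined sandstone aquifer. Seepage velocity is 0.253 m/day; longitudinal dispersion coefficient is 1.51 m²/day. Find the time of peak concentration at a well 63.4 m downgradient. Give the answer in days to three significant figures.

For the 1D instantaneous-source solution, setting ∂C/∂t = 0 at fixed x gives v²t² + 2Dt − x² = 0, so t = (√(D² + v²x²) − D)/v².
√(D² + v²x²) = √(1.51² + 0.253² × 63.4²) = 16.11; v² = 0.064009.
t = (16.11 − 1.51)/0.064009 = 228 days (vs. the pure-advection estimate x/v = 251 d).

228 days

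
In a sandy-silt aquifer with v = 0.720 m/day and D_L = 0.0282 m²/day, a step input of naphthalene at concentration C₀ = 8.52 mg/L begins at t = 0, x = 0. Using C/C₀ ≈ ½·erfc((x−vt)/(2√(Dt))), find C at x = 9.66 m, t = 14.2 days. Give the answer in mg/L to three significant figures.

6.27 mg/L

For a continuous step input, C/C₀ ≈ ½·erfc((x−vt)/(2√(Dt))).
vt = 0.720 × 14.2 = 10.224 m and 2√(Dt) = 2√(0.0282 × 14.2) = 1.266 m.
Argument (x−vt)/(2√(Dt)) = (9.66 − 10.224)/1.266 = -0.4455; ½·erfc(-0.4455) = 0.7357.
C = 8.52 × 0.7357 = 6.27 mg/L.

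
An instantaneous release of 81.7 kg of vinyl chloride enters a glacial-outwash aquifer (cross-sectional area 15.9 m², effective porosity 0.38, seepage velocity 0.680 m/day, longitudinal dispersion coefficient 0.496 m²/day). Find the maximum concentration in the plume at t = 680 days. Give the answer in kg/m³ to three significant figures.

The peak of an instantaneous 1D plume sits at x = vt; there the Gaussian factor is 1 and C_max = M/(n_e·A·√(4πDt)), where n_e·A is the pore area the mass is dissolved in.
√(4πDt) = √(4π × 0.496 × 680) = 65.10 m, so C_max = 81.7/(0.38 × 15.9 × 65.10) = 0.208 kg/m³.

0.208 kg/m³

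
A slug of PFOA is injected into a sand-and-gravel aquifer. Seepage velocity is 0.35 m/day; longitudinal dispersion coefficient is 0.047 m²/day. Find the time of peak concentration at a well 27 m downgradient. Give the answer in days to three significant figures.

76.8 days

For the 1D instantaneous-source solution, setting ∂C/∂t = 0 at fixed x gives v²t² + 2Dt − x² = 0, so t = (√(D² + v²x²) − D)/v².
√(D² + v²x²) = √(0.047² + 0.35² × 27²) = 9.450; v² = 0.1225.
t = (9.450 − 0.047)/0.1225 = 76.8 days (vs. the pure-advection estimate x/v = 77.1 d).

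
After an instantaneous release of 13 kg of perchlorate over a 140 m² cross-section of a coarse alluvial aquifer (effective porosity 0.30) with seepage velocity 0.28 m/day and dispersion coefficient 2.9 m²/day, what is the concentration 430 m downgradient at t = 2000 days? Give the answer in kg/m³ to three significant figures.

For an instantaneous plane source, C(x,t) = M/(n_e·A·√(4πDt)) · exp(−(x−vt)²/(4Dt)), with n_e·A the pore (flow) area.
Plume center vt = 0.28 × 2000 = 560 m, so the well at 430 m is 130 m upgradient of the peak.
√(4πDt) = 270.0 m, giving peak height M/(n_e·A·√(4πDt)) = 13/(0.30 × 140 × 270.0) = 0.001146 kg/m³.
(x−vt)²/(4Dt) = (-130)²/(4 × 2.9 × 2000) = 0.7284; exp(−0.7284) = 0.4827.
C = 0.001146 × 0.4827 = 0.000553 kg/m³.

0.000553 kg/m³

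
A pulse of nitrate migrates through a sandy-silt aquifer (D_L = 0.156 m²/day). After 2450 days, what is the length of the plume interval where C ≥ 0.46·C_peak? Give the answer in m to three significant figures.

The plume is Gaussian with σ = √(2Dt) = √(2 × 0.156 × 2450) = 27.65 m.
C/C_peak = exp(−Δx²/(2σ²)) = 0.46 ⇒ Δx = σ·√(−2 ln 0.46) = 27.65 × 1.246 = 34.45 m.
Width = 2Δx = 68.9 m.

68.9 m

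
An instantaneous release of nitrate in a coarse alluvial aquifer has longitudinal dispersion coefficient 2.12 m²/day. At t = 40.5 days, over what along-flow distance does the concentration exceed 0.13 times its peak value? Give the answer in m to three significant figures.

52.9 m

The plume is Gaussian with σ = √(2Dt) = √(2 × 2.12 × 40.5) = 13.10 m.
C/C_peak = exp(−Δx²/(2σ²)) = 0.13 ⇒ Δx = σ·√(−2 ln 0.13) = 13.10 × 2.020 = 26.46 m.
Width = 2Δx = 52.9 m.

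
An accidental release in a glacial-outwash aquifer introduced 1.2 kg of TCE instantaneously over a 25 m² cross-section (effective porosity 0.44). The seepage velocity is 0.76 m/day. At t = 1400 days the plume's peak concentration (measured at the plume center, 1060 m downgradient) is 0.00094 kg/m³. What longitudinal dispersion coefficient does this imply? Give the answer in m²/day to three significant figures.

At the plume center C_max = M/(n_e·A·√(4πDt)), so D = M²/(4πt·(n_e·A·C_max)²).
n_e·A·C_max = 0.44 × 25 × 0.00094 = 0.01034 kg/m.
D = 1.2²/(4π × 1400 × 0.01034²) = 0.766 m²/day.

0.766 m²/day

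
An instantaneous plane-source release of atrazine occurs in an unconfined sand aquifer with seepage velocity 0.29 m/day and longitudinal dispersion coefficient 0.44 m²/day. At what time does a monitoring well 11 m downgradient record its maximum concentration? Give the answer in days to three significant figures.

33.1 days

For the 1D instantaneous-source solution, setting ∂C/∂t = 0 at fixed x gives v²t² + 2Dt − x² = 0, so t = (√(D² + v²x²) − D)/v².
√(D² + v²x²) = √(0.44² + 0.29² × 11²) = 3.220; v² = 0.0841.
t = (3.220 − 0.44)/0.0841 = 33.1 days (vs. the pure-advection estimate x/v = 37.9 d).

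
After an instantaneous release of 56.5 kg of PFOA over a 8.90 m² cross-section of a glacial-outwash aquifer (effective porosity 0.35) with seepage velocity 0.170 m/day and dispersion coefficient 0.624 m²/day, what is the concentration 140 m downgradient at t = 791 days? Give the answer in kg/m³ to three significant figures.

0.227 kg/m³

For an instantaneous plane source, C(x,t) = M/(n_e·A·√(4πDt)) · exp(−(x−vt)²/(4Dt)), with n_e·A the pore (flow) area.
Plume center vt = 0.170 × 791 = 134.47 m, so the well at 140 m is 5.53 m downgradient of the peak.
√(4πDt) = 78.76 m, giving peak height M/(n_e·A·√(4πDt)) = 56.5/(0.35 × 8.90 × 78.76) = 0.2303 kg/m³.
(x−vt)²/(4Dt) = (5.53)²/(4 × 0.624 × 791) = 0.01549; exp(−0.01549) = 0.9846.
C = 0.2303 × 0.9846 = 0.227 kg/m³.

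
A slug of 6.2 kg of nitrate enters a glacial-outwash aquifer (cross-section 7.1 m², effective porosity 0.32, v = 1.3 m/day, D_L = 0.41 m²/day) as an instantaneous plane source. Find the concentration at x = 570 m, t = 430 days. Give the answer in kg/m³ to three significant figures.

0.0488 kg/m³

For an instantaneous plane source, C(x,t) = M/(n_e·A·√(4πDt)) · exp(−(x−vt)²/(4Dt)), with n_e·A the pore (flow) area.
Plume center vt = 1.3 × 430 = 559 m, so the well at 570 m is 11 m downgradient of the peak.
√(4πDt) = 47.07 m, giving peak height M/(n_e·A·√(4πDt)) = 6.2/(0.32 × 7.1 × 47.07) = 0.05797 kg/m³.
(x−vt)²/(4Dt) = (11)²/(4 × 0.41 × 430) = 0.1716; exp(−0.1716) = 0.8423.
C = 0.05797 × 0.8423 = 0.0488 kg/m³.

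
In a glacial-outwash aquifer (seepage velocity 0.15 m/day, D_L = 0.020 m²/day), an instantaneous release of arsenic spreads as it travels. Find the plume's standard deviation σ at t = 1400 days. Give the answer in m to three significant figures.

7.48 m

Dispersive spreading gives a Gaussian with σ² = 2Dt; advection only shifts the center.
σ = √(2 × 0.020 × 1400) = 7.48 m.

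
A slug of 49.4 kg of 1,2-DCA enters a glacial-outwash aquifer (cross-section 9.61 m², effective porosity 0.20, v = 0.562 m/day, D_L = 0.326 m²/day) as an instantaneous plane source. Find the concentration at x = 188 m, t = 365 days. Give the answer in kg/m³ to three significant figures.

For an instantaneous plane source, C(x,t) = M/(n_e·A·√(4πDt)) · exp(−(x−vt)²/(4Dt)), with n_e·A the pore (flow) area.
Plume center vt = 0.562 × 365 = 205.13 m, so the well at 188 m is 17.13 m upgradient of the peak.
√(4πDt) = 38.67 m, giving peak height M/(n_e·A·√(4πDt)) = 49.4/(0.20 × 9.61 × 38.67) = 0.6647 kg/m³.
(x−vt)²/(4Dt) = (-17.13)²/(4 × 0.326 × 365) = 0.6165; exp(−0.6165) = 0.5398.
C = 0.6647 × 0.5398 = 0.359 kg/m³.

0.359 kg/m³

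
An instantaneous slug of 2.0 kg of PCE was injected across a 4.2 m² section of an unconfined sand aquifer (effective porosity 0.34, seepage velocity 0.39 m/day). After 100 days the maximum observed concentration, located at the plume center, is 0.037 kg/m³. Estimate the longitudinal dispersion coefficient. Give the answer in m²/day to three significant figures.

At the plume center C_max = M/(n_e·A·√(4πDt)), so D = M²/(4πt·(n_e·A·C_max)²).
n_e·A·C_max = 0.34 × 4.2 × 0.037 = 0.05284 kg/m.
D = 2.0²/(4π × 100 × 0.05284²) = 1.14 m²/day.

1.14 m²/day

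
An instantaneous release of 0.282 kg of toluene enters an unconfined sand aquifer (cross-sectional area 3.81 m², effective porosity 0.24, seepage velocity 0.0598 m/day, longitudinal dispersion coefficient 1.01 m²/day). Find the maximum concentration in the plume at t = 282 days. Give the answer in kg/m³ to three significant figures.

The peak of an instantaneous 1D plume sits at x = vt; there the Gaussian factor is 1 and C_max = M/(n_e·A·√(4πDt)), where n_e·A is the pore area the mass is dissolved in.
√(4πDt) = √(4π × 1.01 × 282) = 59.83 m, so C_max = 0.282/(0.24 × 3.81 × 59.83) = 0.00515 kg/m³.

0.00515 kg/m³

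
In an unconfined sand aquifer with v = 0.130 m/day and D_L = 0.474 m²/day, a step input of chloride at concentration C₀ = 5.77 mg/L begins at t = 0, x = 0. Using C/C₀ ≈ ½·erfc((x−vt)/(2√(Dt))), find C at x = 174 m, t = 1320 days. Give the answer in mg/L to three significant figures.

2.73 mg/L

For a continuous step input, C/C₀ ≈ ½·erfc((x−vt)/(2√(Dt))).
vt = 0.130 × 1320 = 171.6 m and 2√(Dt) = 2√(0.474 × 1320) = 50.03 m.
Argument (x−vt)/(2√(Dt)) = (174 − 171.6)/50.03 = 0.04797; ½·erfc(0.04797) = 0.4730.
C = 5.77 × 0.4730 = 2.73 mg/L.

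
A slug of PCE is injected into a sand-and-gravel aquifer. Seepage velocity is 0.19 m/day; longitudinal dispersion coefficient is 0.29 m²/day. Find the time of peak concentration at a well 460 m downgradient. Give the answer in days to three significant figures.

2410 days

For the 1D instantaneous-source solution, setting ∂C/∂t = 0 at fixed x gives v²t² + 2Dt − x² = 0, so t = (√(D² + v²x²) − D)/v².
√(D² + v²x²) = √(0.29² + 0.19² × 460²) = 87.40; v² = 0.0361.
t = (87.40 − 0.29)/0.0361 = 2410 days (vs. the pure-advection estimate x/v = 2420 d).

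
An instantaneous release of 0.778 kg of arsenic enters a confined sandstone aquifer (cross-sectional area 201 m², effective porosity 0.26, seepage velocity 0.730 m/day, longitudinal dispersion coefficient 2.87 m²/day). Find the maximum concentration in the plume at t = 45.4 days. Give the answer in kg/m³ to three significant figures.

0.000368 kg/m³

The peak of an instantaneous 1D plume sits at x = vt; there the Gaussian factor is 1 and C_max = M/(n_e·A·√(4πDt)), where n_e·A is the pore area the mass is dissolved in.
√(4πDt) = √(4π × 2.87 × 45.4) = 40.46 m, so C_max = 0.778/(0.26 × 201 × 40.46) = 0.000368 kg/m³.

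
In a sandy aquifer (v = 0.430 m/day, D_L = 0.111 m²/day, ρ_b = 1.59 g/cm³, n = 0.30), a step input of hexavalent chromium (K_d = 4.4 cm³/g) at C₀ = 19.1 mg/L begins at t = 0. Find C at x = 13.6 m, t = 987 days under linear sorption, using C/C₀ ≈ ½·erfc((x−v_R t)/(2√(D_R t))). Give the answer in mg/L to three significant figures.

17.2 mg/L

Retardation factor R = 1 + ρ_b·K_d/n = 1 + 1.59 × 4.4/0.30 = 24.32.
Sorption retards both mechanisms: v_R = v/R = 0.01768 m/day, D_R = D/R = 0.004564 m²/day.
v_R·t = 0.01768 × 987 = 17.45016 m; 2√(D_R t) = 4.245 m; argument = (13.6 − 17.45016)/4.245 = -0.9070.
C = C₀ × ½·erfc(-0.9070) = 19.1 × 0.9002 = 17.2 mg/L.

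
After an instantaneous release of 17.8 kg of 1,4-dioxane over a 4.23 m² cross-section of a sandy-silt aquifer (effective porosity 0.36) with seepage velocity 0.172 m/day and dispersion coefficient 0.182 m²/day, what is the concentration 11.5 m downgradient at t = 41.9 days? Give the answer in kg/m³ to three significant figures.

For an instantaneous plane source, C(x,t) = M/(n_e·A·√(4πDt)) · exp(−(x−vt)²/(4Dt)), with n_e·A the pore (flow) area.
Plume center vt = 0.172 × 41.9 = 7.2068 m, so the well at 11.5 m is 4.2932 m downgradient of the peak.
√(4πDt) = 9.789 m, giving peak height M/(n_e·A·√(4πDt)) = 17.8/(0.36 × 4.23 × 9.789) = 1.194 kg/m³.
(x−vt)²/(4Dt) = (4.2932)²/(4 × 0.182 × 41.9) = 0.6043; exp(−0.6043) = 0.5465.
C = 1.194 × 0.5465 = 0.653 kg/m³.

0.653 kg/m³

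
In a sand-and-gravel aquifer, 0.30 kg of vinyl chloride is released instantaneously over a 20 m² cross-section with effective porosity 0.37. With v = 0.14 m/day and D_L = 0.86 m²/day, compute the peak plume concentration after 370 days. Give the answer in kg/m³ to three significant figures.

The peak of an instantaneous 1D plume sits at x = vt; there the Gaussian factor is 1 and C_max = M/(n_e·A·√(4πDt)), where n_e·A is the pore area the mass is dissolved in.
√(4πDt) = √(4π × 0.86 × 370) = 63.23 m, so C_max = 0.30/(0.37 × 20 × 63.23) = 0.000641 kg/m³.

0.000641 kg/m³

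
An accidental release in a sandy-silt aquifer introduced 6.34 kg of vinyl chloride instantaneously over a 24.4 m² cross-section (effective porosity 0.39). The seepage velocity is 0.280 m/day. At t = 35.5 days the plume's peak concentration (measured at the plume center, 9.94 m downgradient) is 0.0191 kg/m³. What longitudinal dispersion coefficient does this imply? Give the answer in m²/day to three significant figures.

2.73 m²/day

At the plume center C_max = M/(n_e·A·√(4πDt)), so D = M²/(4πt·(n_e·A·C_max)²).
n_e·A·C_max = 0.39 × 24.4 × 0.0191 = 0.1818 kg/m.
D = 6.34²/(4π × 35.5 × 0.1818²) = 2.73 m²/day.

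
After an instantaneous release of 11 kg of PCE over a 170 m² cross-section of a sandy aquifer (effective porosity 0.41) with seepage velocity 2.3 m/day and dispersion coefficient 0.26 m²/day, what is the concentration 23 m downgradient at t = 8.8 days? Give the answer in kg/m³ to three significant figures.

For an instantaneous plane source, C(x,t) = M/(n_e·A·√(4πDt)) · exp(−(x−vt)²/(4Dt)), with n_e·A the pore (flow) area.
Plume center vt = 2.3 × 8.8 = 20.24 m, so the well at 23 m is 2.76 m downgradient of the peak.
√(4πDt) = 5.362 m, giving peak height M/(n_e·A·√(4πDt)) = 11/(0.41 × 170 × 5.362) = 0.02943 kg/m³.
(x−vt)²/(4Dt) = (2.76)²/(4 × 0.26 × 8.8) = 0.8323; exp(−0.8323) = 0.4350.
C = 0.02943 × 0.4350 = 0.0128 kg/m³.

0.0128 kg/m³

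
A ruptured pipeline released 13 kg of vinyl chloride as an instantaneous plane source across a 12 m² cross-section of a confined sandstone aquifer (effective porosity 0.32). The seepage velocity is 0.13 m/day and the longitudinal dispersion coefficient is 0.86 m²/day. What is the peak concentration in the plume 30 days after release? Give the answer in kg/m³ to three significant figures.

0.188 kg/m³

The peak of an instantaneous 1D plume sits at x = vt; there the Gaussian factor is 1 and C_max = M/(n_e·A·√(4πDt)), where n_e·A is the pore area the mass is dissolved in.
√(4πDt) = √(4π × 0.86 × 30) = 18.01 m, so C_max = 13/(0.32 × 12 × 18.01) = 0.188 kg/m³.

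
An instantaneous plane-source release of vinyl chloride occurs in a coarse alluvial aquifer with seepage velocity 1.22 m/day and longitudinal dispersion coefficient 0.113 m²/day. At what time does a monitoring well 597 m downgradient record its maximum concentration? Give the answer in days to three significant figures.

489 days

For the 1D instantaneous-source solution, setting ∂C/∂t = 0 at fixed x gives v²t² + 2Dt − x² = 0, so t = (√(D² + v²x²) − D)/v².
√(D² + v²x²) = √(0.113² + 1.22² × 597²) = 728.3; v² = 1.4884.
t = (728.3 − 0.113)/1.4884 = 489 days (vs. the pure-advection estimate x/v = 489 d).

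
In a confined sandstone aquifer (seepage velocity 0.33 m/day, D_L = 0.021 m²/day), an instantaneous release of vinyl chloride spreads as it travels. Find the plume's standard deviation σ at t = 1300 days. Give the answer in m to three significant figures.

Dispersive spreading gives a Gaussian with σ² = 2Dt; advection only shifts the center.
σ = √(2 × 0.021 × 1300) = 7.39 m.

7.39 m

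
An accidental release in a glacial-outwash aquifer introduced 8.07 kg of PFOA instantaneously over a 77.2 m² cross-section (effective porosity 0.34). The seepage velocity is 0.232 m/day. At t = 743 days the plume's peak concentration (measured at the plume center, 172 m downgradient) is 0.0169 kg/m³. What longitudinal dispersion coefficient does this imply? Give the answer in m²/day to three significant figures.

0.0354 m²/day

At the plume center C_max = M/(n_e·A·√(4πDt)), so D = M²/(4πt·(n_e·A·C_max)²).
n_e·A·C_max = 0.34 × 77.2 × 0.0169 = 0.4436 kg/m.
D = 8.07²/(4π × 743 × 0.4436²) = 0.0354 m²/day.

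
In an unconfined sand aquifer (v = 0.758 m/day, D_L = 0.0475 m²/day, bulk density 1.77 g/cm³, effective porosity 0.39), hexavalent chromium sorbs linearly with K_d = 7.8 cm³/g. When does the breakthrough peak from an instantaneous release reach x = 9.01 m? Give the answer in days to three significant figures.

430 days

Retardation factor R = 1 + ρ_b·K_d/n = 1 + 1.77 × 7.8/0.39 = 36.40.
Sorption retards both mechanisms: v_R = v/R = 0.02082 m/day, D_R = D/R = 0.001305 m²/day.
Peak time from v_R²t² + 2D_R t − x² = 0: t = (√(D_R² + v_R²x²) − D_R)/v_R².
√(D_R² + v_R²x²) = √(0.001305² + 0.02082² × 9.01²) = 0.1876; v_R² = 0.0004335.
t = (0.1876 − 0.001305)/0.0004335 = 430 days.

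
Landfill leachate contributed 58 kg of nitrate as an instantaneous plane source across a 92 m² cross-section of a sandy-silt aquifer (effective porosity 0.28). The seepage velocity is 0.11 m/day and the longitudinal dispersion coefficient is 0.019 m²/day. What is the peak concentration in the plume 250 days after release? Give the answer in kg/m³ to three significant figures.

The peak of an instantaneous 1D plume sits at x = vt; there the Gaussian factor is 1 and C_max = M/(n_e·A·√(4πDt)), where n_e·A is the pore area the mass is dissolved in.
√(4πDt) = √(4π × 0.019 × 250) = 7.726 m, so C_max = 58/(0.28 × 92 × 7.726) = 0.291 kg/m³.

0.291 kg/m³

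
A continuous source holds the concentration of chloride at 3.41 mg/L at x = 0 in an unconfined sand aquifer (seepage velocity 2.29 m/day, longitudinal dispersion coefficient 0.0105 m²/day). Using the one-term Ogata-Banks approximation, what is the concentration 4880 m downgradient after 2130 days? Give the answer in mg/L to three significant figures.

For a continuous step input, C/C₀ ≈ ½·erfc((x−vt)/(2√(Dt))).
vt = 2.29 × 2130 = 4877.7 m and 2√(Dt) = 2√(0.0105 × 2130) = 9.458 m.
Argument (x−vt)/(2√(Dt)) = (4880 − 4877.7)/9.458 = 0.2432; ½·erfc(0.2432) = 0.3654.
C = 3.41 × 0.3654 = 1.25 mg/L.

1.25 mg/L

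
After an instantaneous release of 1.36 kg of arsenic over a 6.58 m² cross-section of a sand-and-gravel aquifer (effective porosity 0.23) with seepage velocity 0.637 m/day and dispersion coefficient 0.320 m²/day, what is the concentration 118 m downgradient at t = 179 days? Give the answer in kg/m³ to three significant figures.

For an instantaneous plane source, C(x,t) = M/(n_e·A·√(4πDt)) · exp(−(x−vt)²/(4Dt)), with n_e·A the pore (flow) area.
Plume center vt = 0.637 × 179 = 114.023 m, so the well at 118 m is 3.977 m downgradient of the peak.
√(4πDt) = 26.83 m, giving peak height M/(n_e·A·√(4πDt)) = 1.36/(0.23 × 6.58 × 26.83) = 0.03349 kg/m³.
(x−vt)²/(4Dt) = (3.977)²/(4 × 0.320 × 179) = 0.06903; exp(−0.06903) = 0.9333.
C = 0.03349 × 0.9333 = 0.0313 kg/m³.

0.0313 kg/m³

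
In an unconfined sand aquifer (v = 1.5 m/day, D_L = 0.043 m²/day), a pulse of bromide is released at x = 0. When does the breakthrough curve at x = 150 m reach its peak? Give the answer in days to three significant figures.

100 days

For the 1D instantaneous-source solution, setting ∂C/∂t = 0 at fixed x gives v²t² + 2Dt − x² = 0, so t = (√(D² + v²x²) − D)/v².
√(D² + v²x²) = √(0.043² + 1.5² × 150²) = 225.0; v² = 2.25.
t = (225.0 − 0.043)/2.25 = 100 days (vs. the pure-advection estimate x/v = 100 d).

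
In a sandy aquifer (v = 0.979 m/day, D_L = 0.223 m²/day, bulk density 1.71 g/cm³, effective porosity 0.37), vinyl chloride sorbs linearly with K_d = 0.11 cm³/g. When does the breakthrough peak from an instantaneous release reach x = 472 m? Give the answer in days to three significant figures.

727 days

Retardation factor R = 1 + ρ_b·K_d/n = 1 + 1.71 × 0.11/0.37 = 1.508.
Sorption retards both mechanisms: v_R = v/R = 0.6492 m/day, D_R = D/R = 0.1479 m²/day.
Peak time from v_R²t² + 2D_R t − x² = 0: t = (√(D_R² + v_R²x²) − D_R)/v_R².
√(D_R² + v_R²x²) = √(0.1479² + 0.6492² × 472²) = 306.4; v_R² = 0.4215.
t = (306.4 − 0.1479)/0.4215 = 727 days.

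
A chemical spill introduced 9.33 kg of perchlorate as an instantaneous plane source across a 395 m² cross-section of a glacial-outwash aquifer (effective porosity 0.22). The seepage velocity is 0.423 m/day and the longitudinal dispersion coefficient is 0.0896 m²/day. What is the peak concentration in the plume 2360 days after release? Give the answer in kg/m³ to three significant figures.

The peak of an instantaneous 1D plume sits at x = vt; there the Gaussian factor is 1 and C_max = M/(n_e·A·√(4πDt)), where n_e·A is the pore area the mass is dissolved in.
√(4πDt) = √(4π × 0.0896 × 2360) = 51.55 m, so C_max = 9.33/(0.22 × 395 × 51.55) = 0.00208 kg/m³.

0.00208 kg/m³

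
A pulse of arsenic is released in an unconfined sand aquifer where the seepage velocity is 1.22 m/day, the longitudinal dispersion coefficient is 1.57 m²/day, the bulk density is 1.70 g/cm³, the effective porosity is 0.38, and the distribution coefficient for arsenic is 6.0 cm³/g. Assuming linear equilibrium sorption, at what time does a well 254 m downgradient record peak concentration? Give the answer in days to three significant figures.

5770 days

Retardation factor R = 1 + ρ_b·K_d/n = 1 + 1.70 × 6.0/0.38 = 27.84.
Sorption retards both mechanisms: v_R = v/R = 0.04382 m/day, D_R = D/R = 0.05639 m²/day.
Peak time from v_R²t² + 2D_R t − x² = 0: t = (√(D_R² + v_R²x²) − D_R)/v_R².
√(D_R² + v_R²x²) = √(0.05639² + 0.04382² × 254²) = 11.13; v_R² = 0.001920.
t = (11.13 − 0.05639)/0.001920 = 5770 days.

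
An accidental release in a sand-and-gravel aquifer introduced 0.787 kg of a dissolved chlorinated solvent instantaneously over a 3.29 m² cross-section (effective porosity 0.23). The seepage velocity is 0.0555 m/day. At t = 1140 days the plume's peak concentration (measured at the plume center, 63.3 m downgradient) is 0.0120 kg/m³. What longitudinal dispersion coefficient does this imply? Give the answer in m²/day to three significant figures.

At the plume center C_max = M/(n_e·A·√(4πDt)), so D = M²/(4πt·(n_e·A·C_max)²).
n_e·A·C_max = 0.23 × 3.29 × 0.0120 = 0.009080 kg/m.
D = 0.787²/(4π × 1140 × 0.009080²) = 0.524 m²/day.

0.524 m²/day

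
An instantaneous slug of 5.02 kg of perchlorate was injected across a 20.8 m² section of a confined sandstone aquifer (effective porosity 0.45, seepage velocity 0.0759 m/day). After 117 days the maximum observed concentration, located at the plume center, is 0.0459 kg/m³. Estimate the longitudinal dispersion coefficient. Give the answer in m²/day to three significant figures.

At the plume center C_max = M/(n_e·A·√(4πDt)), so D = M²/(4πt·(n_e·A·C_max)²).
n_e·A·C_max = 0.45 × 20.8 × 0.0459 = 0.4296 kg/m.
D = 5.02²/(4π × 117 × 0.4296²) = 0.0929 m²/day.

0.0929 m²/day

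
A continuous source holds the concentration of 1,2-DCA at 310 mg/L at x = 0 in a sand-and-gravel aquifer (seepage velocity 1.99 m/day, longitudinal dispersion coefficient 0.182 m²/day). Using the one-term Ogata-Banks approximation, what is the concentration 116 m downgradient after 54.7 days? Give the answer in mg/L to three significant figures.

16.9 mg/L

For a continuous step input, C/C₀ ≈ ½·erfc((x−vt)/(2√(Dt))).
vt = 1.99 × 54.7 = 108.853 m and 2√(Dt) = 2√(0.182 × 54.7) = 6.310 m.
Argument (x−vt)/(2√(Dt)) = (116 − 108.853)/6.310 = 1.133; ½·erfc(1.133) = 0.05454.
C = 310 × 0.05454 = 16.9 mg/L.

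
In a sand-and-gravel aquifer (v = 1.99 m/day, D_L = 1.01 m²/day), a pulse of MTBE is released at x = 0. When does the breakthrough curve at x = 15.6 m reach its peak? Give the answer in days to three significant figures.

7.59 days

For the 1D instantaneous-source solution, setting ∂C/∂t = 0 at fixed x gives v²t² + 2Dt − x² = 0, so t = (√(D² + v²x²) − D)/v².
√(D² + v²x²) = √(1.01² + 1.99² × 15.6²) = 31.06; v² = 3.9601.
t = (31.06 − 1.01)/3.9601 = 7.59 days (vs. the pure-advection estimate x/v = 7.84 d).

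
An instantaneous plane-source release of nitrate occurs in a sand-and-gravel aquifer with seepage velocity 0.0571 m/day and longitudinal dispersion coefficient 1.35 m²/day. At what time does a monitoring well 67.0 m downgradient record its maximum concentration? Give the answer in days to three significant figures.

830 days

For the 1D instantaneous-source solution, setting ∂C/∂t = 0 at fixed x gives v²t² + 2Dt − x² = 0, so t = (√(D² + v²x²) − D)/v².
√(D² + v²x²) = √(1.35² + 0.0571² × 67.0²) = 4.057; v² = 0.00326041.
t = (4.057 − 1.35)/0.00326041 = 830 days (vs. the pure-advection estimate x/v = 1170 d).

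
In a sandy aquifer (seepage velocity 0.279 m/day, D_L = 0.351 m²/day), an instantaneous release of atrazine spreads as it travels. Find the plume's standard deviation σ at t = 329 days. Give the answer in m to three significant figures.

15.2 m

Dispersive spreading gives a Gaussian with σ² = 2Dt; advection only shifts the center.
σ = √(2 × 0.351 × 329) = 15.2 m.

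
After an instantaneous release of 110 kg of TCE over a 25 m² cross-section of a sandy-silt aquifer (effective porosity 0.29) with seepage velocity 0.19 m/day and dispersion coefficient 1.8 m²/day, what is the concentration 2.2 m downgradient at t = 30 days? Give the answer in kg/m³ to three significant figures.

For an instantaneous plane source, C(x,t) = M/(n_e·A·√(4πDt)) · exp(−(x−vt)²/(4Dt)), with n_e·A the pore (flow) area.
Plume center vt = 0.19 × 30 = 5.7 m, so the well at 2.2 m is 3.5 m upgradient of the peak.
√(4πDt) = 26.05 m, giving peak height M/(n_e·A·√(4πDt)) = 110/(0.29 × 25 × 26.05) = 0.5824 kg/m³.
(x−vt)²/(4Dt) = (-3.5)²/(4 × 1.8 × 30) = 0.05671; exp(−0.05671) = 0.9449.
C = 0.5824 × 0.9449 = 0.550 kg/m³.

0.550 kg/m³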